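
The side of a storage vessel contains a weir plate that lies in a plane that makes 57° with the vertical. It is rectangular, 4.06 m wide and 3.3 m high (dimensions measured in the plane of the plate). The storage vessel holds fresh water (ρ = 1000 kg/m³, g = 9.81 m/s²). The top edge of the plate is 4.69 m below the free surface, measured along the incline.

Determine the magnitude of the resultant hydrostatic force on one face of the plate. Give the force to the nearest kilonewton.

F ≈ 454 kN

γ = ρg = 1000 × 9.81 = 9810 N/m³ = 9.81 kN/m³.
The plate makes 57° with the vertical, i.e. θ = 90° − 57° = 33° to the horizontal. Measuring y along the incline from the free-surface line, vertical depth h = y·sinθ with sinθ = 0.544639.
The centroid lies 3.3/2 = 1.65 m below the top edge, so y_c = 4.69 + 1.65 = 6.34 m and h_c = 6.34 × 0.544639 = 3.45301 m.
A = 4.06 × 3.3 = 13.398 m².
Resultant F = γ·h_c·A = 9.81 × 3.45301 × 13.398 = 453.844 kN.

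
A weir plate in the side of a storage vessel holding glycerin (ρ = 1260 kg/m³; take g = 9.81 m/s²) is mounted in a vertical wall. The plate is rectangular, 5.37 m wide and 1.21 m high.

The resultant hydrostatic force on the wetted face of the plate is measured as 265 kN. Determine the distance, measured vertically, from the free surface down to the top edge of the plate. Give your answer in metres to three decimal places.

γ = ρg = 1260 × 9.81 / 1000 = 12.3606 kN/m³.
A = 5.37 × 1.21 = 6.4977 m².
From F = γ·h_c·A, the centroid depth is h_c = 265/(12.3606 × 6.4977) = 3.29949 m.
The centroid lies 1.21/2 = 0.605 m below the top edge, so the top edge sits at h_top = 3.29949 − 0.605 = 2.69449 m below the surface.

d_top ≈ 2.694 m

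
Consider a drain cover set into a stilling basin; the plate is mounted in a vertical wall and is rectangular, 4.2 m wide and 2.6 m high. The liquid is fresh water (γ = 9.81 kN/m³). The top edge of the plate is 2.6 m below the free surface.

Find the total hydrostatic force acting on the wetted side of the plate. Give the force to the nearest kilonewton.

F ≈ 418 kN

γ = 9.81 kN/m³.
The centroid lies 2.6/2 = 1.3 m below the top edge, so the centroid depth is h_c = 2.6 + 1.3 = 3.9 m.
A = 4.2 × 2.6 = 10.92 m².
Resultant F = γ·h_c·A = 9.81 × 3.9 × 10.92 = 417.788 kN.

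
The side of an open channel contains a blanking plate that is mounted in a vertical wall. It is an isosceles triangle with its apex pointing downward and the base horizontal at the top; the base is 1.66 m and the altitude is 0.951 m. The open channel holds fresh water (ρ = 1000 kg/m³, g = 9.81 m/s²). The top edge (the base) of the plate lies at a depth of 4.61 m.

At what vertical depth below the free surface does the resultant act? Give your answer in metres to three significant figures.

h_p = 4.94 m

γ = ρg = 1000 × 9.81 = 9810 N/m³ = 9.81 kN/m³.
With the apex down, the centroid sits h/3 = 0.951/3 = 0.317 m below the base (the top edge), so the centroid depth is h_c = 4.61 + 0.317 = 4.927 m.
A = ½ × 1.66 × 0.951 = 0.78933 m².
Resultant F = γ·h_c·A = 9.81 × 4.927 × 0.78933 = 38.1514 kN.
I_c = b·h³/36 = 1.66 × 0.951³/36 = 0.0396595 m⁴.
Centre of pressure: y_p = y_c + I_c/(y_c·A) = 4.927 + 0.0396595/(4.927 × 0.78933) = 4.927 + 0.0101978 = 4.9372 m along the plane.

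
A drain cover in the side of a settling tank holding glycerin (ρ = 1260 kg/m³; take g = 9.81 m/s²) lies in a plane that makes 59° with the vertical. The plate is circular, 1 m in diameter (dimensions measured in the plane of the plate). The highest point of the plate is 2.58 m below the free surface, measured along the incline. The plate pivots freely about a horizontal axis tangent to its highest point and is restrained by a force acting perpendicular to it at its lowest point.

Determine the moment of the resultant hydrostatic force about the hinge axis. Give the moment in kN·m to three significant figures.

M ≈ 8.01 kN·m

γ = ρg = 1260 × 9.81 / 1000 = 12.3606 kN/m³.
The plate makes 59° with the vertical, i.e. θ = 90° − 59° = 31° to the horizontal. Measuring y along the incline from the free-surface line, vertical depth h = y·sinθ with sinθ = 0.515038.
The centroid is at the centre, 0.5 m below the top of the plate, so y_c = 2.58 + 0.5 = 3.08 m and h_c = 3.08 × 0.515038 = 1.58632 m.
A = π(0.5)² = 0.785398 m².
Resultant F = γ·h_c·A = 12.3606 × 1.58632 × 0.785398 = 15.4 kN.
I_c = πr⁴/4 = π × 0.5⁴/4 = 0.0490874 m⁴.
Centre of pressure: y_p = y_c + I_c/(y_c·A) = 3.08 + 0.0490874/(3.08 × 0.785398) = 3.08 + 0.0202922 = 3.10029 m along the plane.
The resultant acts 0.5 + 0.0202922 = 0.520292 m (along the plate) below the hinge at the top edge, so the moment about the hinge is M = F × 0.520292 = 15.4 × 0.520292 = 8.0125 kN·m.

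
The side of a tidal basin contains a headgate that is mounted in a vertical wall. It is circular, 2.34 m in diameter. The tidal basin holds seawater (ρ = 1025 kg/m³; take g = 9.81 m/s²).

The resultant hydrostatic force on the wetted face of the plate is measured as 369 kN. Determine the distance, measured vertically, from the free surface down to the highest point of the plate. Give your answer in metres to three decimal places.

d_top ≈ 7.363 m

γ = ρg = 1025 × 9.81 / 1000 = 10.05525 kN/m³.
A = π(1.17)² = 4.30053 m².
From F = γ·h_c·A, the centroid depth is h_c = 369/(10.05525 × 4.30053) = 8.53319 m.
The centroid is at the centre, 1.17 m below the top of the plate, so the highest point sits at h_top = 8.53319 − 1.17 = 7.36319 m below the surface.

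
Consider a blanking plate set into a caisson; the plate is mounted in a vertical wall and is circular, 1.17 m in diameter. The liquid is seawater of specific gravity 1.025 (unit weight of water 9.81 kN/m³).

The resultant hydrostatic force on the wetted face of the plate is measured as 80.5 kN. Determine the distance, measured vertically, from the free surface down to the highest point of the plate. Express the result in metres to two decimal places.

γ = 1.025 × 9.81 = 10.05525 kN/m³.
A = π(0.585)² = 1.07513 m².
From F = γ·h_c·A, the centroid depth is h_c = 80.5/(10.05525 × 1.07513) = 7.44633 m.
The centroid is at the centre, 0.585 m below the top of the plate, so the highest point sits at h_top = 7.44633 − 0.585 = 6.86133 m below the surface.

d_top ≈ 6.86 m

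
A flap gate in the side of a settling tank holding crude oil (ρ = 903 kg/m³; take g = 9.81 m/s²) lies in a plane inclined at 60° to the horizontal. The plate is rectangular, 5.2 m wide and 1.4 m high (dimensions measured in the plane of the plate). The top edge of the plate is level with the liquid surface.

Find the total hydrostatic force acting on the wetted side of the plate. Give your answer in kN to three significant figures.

γ = ρg = 903 × 9.81 / 1000 = 8.85843 kN/m³.
Let θ = 60° be the plate's angle to the horizontal; measure y along the incline from where the plane meets the free surface. Vertical depth h = y·sinθ with sinθ = 0.866025.
The centroid lies 1.4/2 = 0.7 m below the top edge, so y_c = 0.7 m and h_c = 0.7 × 0.866025 = 0.606217 m.
A = 5.2 × 1.4 = 7.28 m².
Resultant F = γ·h_c·A = 8.85843 × 0.606217 × 7.28 = 39.0946 kN.

F ≈ 39.1 kN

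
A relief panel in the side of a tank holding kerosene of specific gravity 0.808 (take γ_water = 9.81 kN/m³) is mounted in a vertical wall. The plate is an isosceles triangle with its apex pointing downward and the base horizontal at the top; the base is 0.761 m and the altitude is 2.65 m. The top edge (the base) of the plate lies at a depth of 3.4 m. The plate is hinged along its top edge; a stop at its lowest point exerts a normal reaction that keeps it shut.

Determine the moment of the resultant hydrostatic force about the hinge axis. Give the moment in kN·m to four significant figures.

M ≈ 33.36 kN·m

γ = 0.808 × 9.81 = 7.92648 kN/m³.
With the apex down, the centroid sits h/3 = 2.65/3 = 0.883333 m below the base (the top edge), so the centroid depth is h_c = 3.4 + 0.883333 = 4.28333 m.
A = ½ × 0.761 × 2.65 = 1.00832 m².
Resultant F = γ·h_c·A = 7.92648 × 4.28333 × 1.00832 = 34.2342 kN.
I_c = b·h³/36 = 0.761 × 2.65³/36 = 0.393387 m⁴.
Centre of pressure: y_p = y_c + I_c/(y_c·A) = 4.28333 + 0.393387/(4.28333 × 1.00832) = 4.28333 + 0.0910836 = 4.37441 m along the plane.
The resultant acts 0.883333 + 0.0910836 = 0.974417 m (along the plate) below the hinge at the top edge, so the moment about the hinge is M = F × 0.974417 = 34.2342 × 0.974417 = 33.3584 kN·m.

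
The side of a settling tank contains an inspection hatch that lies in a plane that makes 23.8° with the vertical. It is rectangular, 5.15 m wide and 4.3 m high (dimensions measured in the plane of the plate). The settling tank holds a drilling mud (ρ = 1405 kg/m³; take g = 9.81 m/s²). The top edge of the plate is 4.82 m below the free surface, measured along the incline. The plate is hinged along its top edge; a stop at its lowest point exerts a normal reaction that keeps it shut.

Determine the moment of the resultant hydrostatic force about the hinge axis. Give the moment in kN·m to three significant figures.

M ≈ 4620 kN·m

γ = ρg = 1405 × 9.81 / 1000 = 13.78305 kN/m³.
The plate makes 23.8° with the vertical, i.e. θ = 90° − 23.8° = 66.2° to the horizontal. Measuring y along the incline from the free-surface line, vertical depth h = y·sinθ with sinθ = 0.914960.
The centroid lies 4.3/2 = 2.15 m below the top edge, so y_c = 4.82 + 2.15 = 6.97 m and h_c = 6.97 × 0.914960 = 6.37727 m.
A = 5.15 × 4.3 = 22.145 m².
Resultant F = γ·h_c·A = 13.78305 × 6.37727 × 22.145 = 1946.51 kN.
I_c = b·h³/12 = 5.15 × 4.3³/12 = 34.1218 m⁴.
Centre of pressure: y_p = y_c + I_c/(y_c·A) = 6.97 + 34.1218/(6.97 × 22.145) = 6.97 + 0.221067 = 7.19107 m along the plane.
The resultant acts 2.15 + 0.221067 = 2.37107 m (along the plate) below the hinge at the top edge, so the moment about the hinge is M = F × 2.37107 = 1946.51 × 2.37107 = 4615.31 kN·m.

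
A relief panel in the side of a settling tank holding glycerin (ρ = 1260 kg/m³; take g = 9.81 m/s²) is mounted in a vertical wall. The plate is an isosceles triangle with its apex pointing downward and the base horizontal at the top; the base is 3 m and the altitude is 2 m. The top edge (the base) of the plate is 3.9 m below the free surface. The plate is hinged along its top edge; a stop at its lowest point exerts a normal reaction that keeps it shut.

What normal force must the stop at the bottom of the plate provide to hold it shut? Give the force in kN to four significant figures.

P ≈ 60.57 kN

γ = ρg = 1260 × 9.81 / 1000 = 12.3606 kN/m³.
With the apex down, the centroid sits h/3 = 2/3 = 0.666667 m below the base (the top edge), so the centroid depth is h_c = 3.9 + 0.666667 = 4.56667 m.
A = ½ × 3 × 2 = 3 m².
Resultant F = γ·h_c·A = 12.3606 × 4.56667 × 3 = 169.34 kN.
I_c = b·h³/36 = 3 × 2³/36 = 0.666667 m⁴.
Centre of pressure: y_p = y_c + I_c/(y_c·A) = 4.56667 + 0.666667/(4.56667 × 3) = 4.56667 + 0.0486618 = 4.61533 m along the plane.
The resultant acts 0.666667 + 0.0486618 = 0.715329 m (along the plate) below the hinge at the top edge, so the moment about the hinge is M = F × 0.715329 = 169.34 × 0.715329 = 121.134 kN·m.
A normal force at the bottom, 2 m from the hinge, must supply this moment: P = 121.134/2 = 60.567 kN.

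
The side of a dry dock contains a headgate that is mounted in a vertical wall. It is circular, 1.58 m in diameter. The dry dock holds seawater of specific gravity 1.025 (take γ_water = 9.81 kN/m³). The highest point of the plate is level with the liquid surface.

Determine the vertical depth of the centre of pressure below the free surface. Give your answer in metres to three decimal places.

γ = 1.025 × 9.81 = 10.05525 kN/m³.
The centroid is at the centre, 0.79 m below the top of the plate, so the centroid depth is h_c = 0.79 m.
A = π(0.79)² = 1.96067 m².
Resultant F = γ·h_c·A = 10.05525 × 0.79 × 1.96067 = 15.5749 kN.
I_c = πr⁴/4 = π × 0.79⁴/4 = 0.305913 m⁴.
Centre of pressure: y_p = y_c + I_c/(y_c·A) = 0.79 + 0.305913/(0.79 × 1.96067) = 0.79 + 0.1975 = 0.9875 m along the plane.

h_p = 0.988 m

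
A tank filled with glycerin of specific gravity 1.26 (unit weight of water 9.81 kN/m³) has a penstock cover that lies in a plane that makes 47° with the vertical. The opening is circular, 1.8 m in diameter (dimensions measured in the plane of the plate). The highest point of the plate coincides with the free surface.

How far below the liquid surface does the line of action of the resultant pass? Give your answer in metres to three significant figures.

h_p = 0.767 m

γ = 1.26 × 9.81 = 12.3606 kN/m³.
The plate makes 47° with the vertical, i.e. θ = 90° − 47° = 43° to the horizontal. Measuring y along the incline from the free-surface line, vertical depth h = y·sinθ with sinθ = 0.681998.
The centroid is at the centre, 0.9 m below the top of the plate, so y_c = 0.9 m and h_c = 0.9 × 0.681998 = 0.613798 m.
A = π(0.9)² = 2.54469 m².
Resultant F = γ·h_c·A = 12.3606 × 0.613798 × 2.54469 = 19.3063 kN.
I_c = πr⁴/4 = π × 0.9⁴/4 = 0.5153 m⁴.
Centre of pressure: y_p = y_c + I_c/(y_c·A) = 0.9 + 0.5153/(0.9 × 2.54469) = 0.9 + 0.225 = 1.125 m along the plane.
Vertically, h_p = y_p·sinθ = 1.125 × 0.681998 = 0.767248 m.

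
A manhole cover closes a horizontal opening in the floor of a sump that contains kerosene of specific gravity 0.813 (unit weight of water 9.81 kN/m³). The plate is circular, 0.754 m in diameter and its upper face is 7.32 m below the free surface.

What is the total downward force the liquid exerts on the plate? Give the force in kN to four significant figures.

F ≈ 26.07 kN

γ = 0.813 × 9.81 = 7.97553 kN/m³.
The plate is horizontal, so pressure is uniform at p = γ·h = 7.97553 × 7.32 = 58.3809 kN/m².
A = π(0.377)² = 0.446511 m².
F = p·A = 58.3809 × 0.446511 = 26.0677 kN.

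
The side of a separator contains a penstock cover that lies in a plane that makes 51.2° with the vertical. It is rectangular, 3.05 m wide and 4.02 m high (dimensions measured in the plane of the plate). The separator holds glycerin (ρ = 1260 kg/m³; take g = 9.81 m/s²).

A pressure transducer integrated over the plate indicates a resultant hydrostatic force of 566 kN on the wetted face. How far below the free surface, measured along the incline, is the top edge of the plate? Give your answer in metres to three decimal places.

γ = ρg = 1260 × 9.81 / 1000 = 12.3606 kN/m³.
A = 3.05 × 4.02 = 12.261 m².
From F = γ·h_c·A, the centroid depth is h_c = 566/(12.3606 × 12.261) = 3.73466 m.
The plate makes 51.2° with the vertical, i.e. θ = 90° − 51.2° = 38.8° to the horizontal. Measuring y along the incline from the free-surface line, vertical depth h = y·sinθ with sinθ = 0.626604.
Along the incline, y_c = h_c/sinθ = 3.73466/0.626604 = 5.96016 m.
The centroid lies 4.02/2 = 2.01 m below the top edge, so the top edge sits at y_top = 5.96016 − 2.01 = 3.95016 m along the incline.

y_top ≈ 3.950 m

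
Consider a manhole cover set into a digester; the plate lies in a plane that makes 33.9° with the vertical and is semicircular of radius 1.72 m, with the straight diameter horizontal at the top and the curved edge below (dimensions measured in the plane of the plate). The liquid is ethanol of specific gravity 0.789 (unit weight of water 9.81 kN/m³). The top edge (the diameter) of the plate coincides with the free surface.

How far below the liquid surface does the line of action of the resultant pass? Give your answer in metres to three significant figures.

γ = 0.789 × 9.81 = 7.74009 kN/m³.
The plate makes 33.9° with the vertical, i.e. θ = 90° − 33.9° = 56.1° to the horizontal. Measuring y along the incline from the free-surface line, vertical depth h = y·sinθ with sinθ = 0.830012.
The centroid of a semicircle lies 4r/(3π) = 0.729991 m from the diameter, here below the top edge, so y_c = 0.729991 m and h_c = 0.729991 × 0.830012 = 0.605901 m.
A = πr²/2 = π × 1.72²/2 = 4.64704 m².
Resultant F = γ·h_c·A = 7.74009 × 0.605901 × 4.64704 = 21.7934 kN.
I_c = (π/8 − 8/(9π))·r⁴ = 0.109757 × 1.72⁴ = 0.960608 m⁴.
Centre of pressure: y_p = y_c + I_c/(y_c·A) = 0.729991 + 0.960608/(0.729991 × 4.64704) = 0.729991 + 0.283173 = 1.01316 m along the plane.
Vertically, h_p = y_p·sinθ = 1.01316 × 0.830012 = 0.840935 m.

h_p = 0.841 m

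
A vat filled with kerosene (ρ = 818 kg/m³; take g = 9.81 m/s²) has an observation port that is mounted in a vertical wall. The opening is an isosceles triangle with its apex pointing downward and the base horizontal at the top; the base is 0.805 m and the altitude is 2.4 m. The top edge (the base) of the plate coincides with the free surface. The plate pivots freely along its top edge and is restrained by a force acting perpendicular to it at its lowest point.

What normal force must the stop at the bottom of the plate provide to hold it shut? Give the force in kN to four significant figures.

γ = ρg = 818 × 9.81 / 1000 = 8.02458 kN/m³.
With the apex down, the centroid sits h/3 = 2.4/3 = 0.8 m below the base (the top edge), so the centroid depth is h_c = 0.8 m.
A = ½ × 0.805 × 2.4 = 0.966 m².
Resultant F = γ·h_c·A = 8.02458 × 0.8 × 0.966 = 6.2014 kN.
I_c = b·h³/36 = 0.805 × 2.4³/36 = 0.30912 m⁴.
Centre of pressure: y_p = y_c + I_c/(y_c·A) = 0.8 + 0.30912/(0.8 × 0.966) = 0.8 + 0.4 = 1.2 m along the plane.
The resultant acts 0.8 + 0.4 = 1.2 m (along the plate) below the hinge at the top edge, so the moment about the hinge is M = F × 1.2 = 6.2014 × 1.2 = 7.44168 kN·m.
A normal force at the bottom, 2.4 m from the hinge, must supply this moment: P = 7.44168/2.4 = 3.1007 kN.

P ≈ 3.101 kN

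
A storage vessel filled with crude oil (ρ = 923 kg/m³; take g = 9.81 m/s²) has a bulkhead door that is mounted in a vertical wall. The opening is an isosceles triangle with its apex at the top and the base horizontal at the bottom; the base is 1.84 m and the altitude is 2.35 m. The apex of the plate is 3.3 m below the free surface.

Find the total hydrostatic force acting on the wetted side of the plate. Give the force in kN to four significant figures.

F ≈ 95.27 kN

γ = ρg = 923 × 9.81 / 1000 = 9.05463 kN/m³.
With the apex up, the centroid sits 2h/3 = 2 × 2.35/3 = 1.56667 m below the apex, so the centroid depth is h_c = 3.3 + 1.56667 = 4.86667 m.
A = ½ × 1.84 × 2.35 = 2.162 m².
Resultant F = γ·h_c·A = 9.05463 × 4.86667 × 2.162 = 95.2705 kN.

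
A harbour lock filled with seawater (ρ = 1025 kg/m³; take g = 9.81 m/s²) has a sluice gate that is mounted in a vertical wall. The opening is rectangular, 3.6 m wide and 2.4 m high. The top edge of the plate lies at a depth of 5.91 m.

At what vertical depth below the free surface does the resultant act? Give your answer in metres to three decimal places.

h_p = 7.178 m

γ = ρg = 1025 × 9.81 / 1000 = 10.05525 kN/m³.
The centroid lies 2.4/2 = 1.2 m below the top edge, so the centroid depth is h_c = 5.91 + 1.2 = 7.11 m.
A = 3.6 × 2.4 = 8.64 m².
Resultant F = γ·h_c·A = 10.05525 × 7.11 × 8.64 = 617.698 kN.
I_c = b·h³/12 = 3.6 × 2.4³/12 = 4.1472 m⁴.
Centre of pressure: y_p = y_c + I_c/(y_c·A) = 7.11 + 4.1472/(7.11 × 8.64) = 7.11 + 0.0675105 = 7.17751 m along the plane.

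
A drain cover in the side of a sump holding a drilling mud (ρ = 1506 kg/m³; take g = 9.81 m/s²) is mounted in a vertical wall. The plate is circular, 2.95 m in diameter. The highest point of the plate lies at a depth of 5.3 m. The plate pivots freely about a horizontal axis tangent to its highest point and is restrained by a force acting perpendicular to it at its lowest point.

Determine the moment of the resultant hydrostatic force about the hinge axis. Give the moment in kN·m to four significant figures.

γ = ρg = 1506 × 9.81 / 1000 = 14.77386 kN/m³.
The centroid is at the centre, 1.475 m below the top of the plate, so the centroid depth is h_c = 5.3 + 1.475 = 6.775 m.
A = π(1.475)² = 6.83493 m².
Resultant F = γ·h_c·A = 14.77386 × 6.775 × 6.83493 = 684.128 kN.
I_c = πr⁴/4 = π × 1.475⁴/4 = 3.71756 m⁴.
Centre of pressure: y_p = y_c + I_c/(y_c·A) = 6.775 + 3.71756/(6.775 × 6.83493) = 6.775 + 0.0802813 = 6.85528 m along the plane.
The resultant acts 1.475 + 0.0802813 = 1.55528 m (along the plate) below the hinge at the top edge, so the moment about the hinge is M = F × 1.55528 = 684.128 × 1.55528 = 1064.01 kN·m.

M ≈ 1064 kN·m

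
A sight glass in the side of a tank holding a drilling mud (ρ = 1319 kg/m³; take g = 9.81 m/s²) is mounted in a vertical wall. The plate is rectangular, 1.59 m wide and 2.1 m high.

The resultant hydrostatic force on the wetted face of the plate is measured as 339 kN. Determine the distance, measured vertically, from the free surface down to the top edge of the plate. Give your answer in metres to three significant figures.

d_top ≈ 6.80 m

γ = ρg = 1319 × 9.81 / 1000 = 12.93939 kN/m³.
A = 1.59 × 2.1 = 3.339 m².
From F = γ·h_c·A, the centroid depth is h_c = 339/(12.93939 × 3.339) = 7.84638 m.
The centroid lies 2.1/2 = 1.05 m below the top edge, so the top edge sits at h_top = 7.84638 − 1.05 = 6.79638 m below the surface.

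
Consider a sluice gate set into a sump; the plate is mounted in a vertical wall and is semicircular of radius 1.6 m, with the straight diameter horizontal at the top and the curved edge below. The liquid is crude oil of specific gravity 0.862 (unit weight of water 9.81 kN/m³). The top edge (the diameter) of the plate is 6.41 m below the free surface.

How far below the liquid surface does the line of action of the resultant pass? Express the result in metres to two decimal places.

h_p = 7.11 m

γ = 0.862 × 9.81 = 8.45622 kN/m³.
The centroid of a semicircle lies 4r/(3π) = 0.679061 m from the diameter, here below the top edge, so the centroid depth is h_c = 6.41 + 0.679061 = 7.08906 m.
A = πr²/2 = π × 1.6²/2 = 4.02124 m².
Resultant F = γ·h_c·A = 8.45622 × 7.08906 × 4.02124 = 241.06 kN.
I_c = (π/8 − 8/(9π))·r⁴ = 0.109757 × 1.6⁴ = 0.719303 m⁴.
Centre of pressure: y_p = y_c + I_c/(y_c·A) = 7.08906 + 0.719303/(7.08906 × 4.02124) = 7.08906 + 0.0252327 = 7.11429 m along the plane.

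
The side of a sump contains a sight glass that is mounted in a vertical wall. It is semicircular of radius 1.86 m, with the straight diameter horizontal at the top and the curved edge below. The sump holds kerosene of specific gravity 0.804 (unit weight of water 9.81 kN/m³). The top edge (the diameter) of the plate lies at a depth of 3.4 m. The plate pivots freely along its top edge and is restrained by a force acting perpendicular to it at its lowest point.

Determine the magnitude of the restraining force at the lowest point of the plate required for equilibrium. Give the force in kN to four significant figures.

γ = 0.804 × 9.81 = 7.88724 kN/m³.
The centroid of a semicircle lies 4r/(3π) = 0.789409 m from the diameter, here below the top edge, so the centroid depth is h_c = 3.4 + 0.789409 = 4.18941 m.
A = πr²/2 = π × 1.86²/2 = 5.43433 m².
Resultant F = γ·h_c·A = 7.88724 × 4.18941 × 5.43433 = 179.566 kN.
I_c = (π/8 − 8/(9π))·r⁴ = 0.109757 × 1.86⁴ = 1.31366 m⁴.
Centre of pressure: y_p = y_c + I_c/(y_c·A) = 4.18941 + 1.31366/(4.18941 × 5.43433) = 4.18941 + 0.0577011 = 4.24711 m along the plane.
The resultant acts 0.789409 + 0.0577011 = 0.84711 m (along the plate) below the hinge at the top edge, so the moment about the hinge is M = F × 0.84711 = 179.566 × 0.84711 = 152.112 kN·m.
A normal force at the bottom, 1.86 m from the hinge, must supply this moment: P = 152.112/1.86 = 81.7806 kN.

P ≈ 81.78 kN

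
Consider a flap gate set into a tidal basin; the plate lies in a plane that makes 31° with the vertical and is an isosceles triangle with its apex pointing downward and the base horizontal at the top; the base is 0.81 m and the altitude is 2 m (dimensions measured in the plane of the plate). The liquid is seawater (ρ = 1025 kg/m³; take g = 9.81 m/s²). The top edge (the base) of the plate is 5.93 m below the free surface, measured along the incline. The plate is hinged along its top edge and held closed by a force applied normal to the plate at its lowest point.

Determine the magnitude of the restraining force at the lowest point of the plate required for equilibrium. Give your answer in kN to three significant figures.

P ≈ 16.1 kN

γ = ρg = 1025 × 9.81 / 1000 = 10.05525 kN/m³.
The plate makes 31° with the vertical, i.e. θ = 90° − 31° = 59° to the horizontal. Measuring y along the incline from the free-surface line, vertical depth h = y·sinθ with sinθ = 0.857167.
With the apex down, the centroid sits h/3 = 2/3 = 0.666667 m below the base (the top edge), so y_c = 5.93 + 0.666667 = 6.59667 m and h_c = 6.59667 × 0.857167 = 5.65445 m.
A = ½ × 0.81 × 2 = 0.81 m².
Resultant F = γ·h_c·A = 10.05525 × 5.65445 × 0.81 = 46.0541 kN.
I_c = b·h³/36 = 0.81 × 2³/36 = 0.18 m⁴.
Centre of pressure: y_p = y_c + I_c/(y_c·A) = 6.59667 + 0.18/(6.59667 × 0.81) = 6.59667 + 0.033687 = 6.63036 m along the plane.
The resultant acts 0.666667 + 0.033687 = 0.700354 m (along the plate) below the hinge at the top edge, so the moment about the hinge is M = F × 0.700354 = 46.0541 × 0.700354 = 32.2542 kN·m.
A normal force at the bottom, 2 m from the hinge, must supply this moment: P = 32.2542/2 = 16.1271 kN.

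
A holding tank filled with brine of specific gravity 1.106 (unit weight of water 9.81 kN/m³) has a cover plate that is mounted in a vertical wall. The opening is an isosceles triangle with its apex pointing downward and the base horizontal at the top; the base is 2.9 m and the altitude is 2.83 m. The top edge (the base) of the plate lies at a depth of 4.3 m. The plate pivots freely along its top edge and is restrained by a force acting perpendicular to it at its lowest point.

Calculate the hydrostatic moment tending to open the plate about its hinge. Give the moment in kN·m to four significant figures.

γ = 1.106 × 9.81 = 10.84986 kN/m³.
With the apex down, the centroid sits h/3 = 2.83/3 = 0.943333 m below the base (the top edge), so the centroid depth is h_c = 4.3 + 0.943333 = 5.24333 m.
A = ½ × 2.9 × 2.83 = 4.1035 m².
Resultant F = γ·h_c·A = 10.84986 × 5.24333 × 4.1035 = 233.446 kN.
I_c = b·h³/36 = 2.9 × 2.83³/36 = 1.82581 m⁴.
Centre of pressure: y_p = y_c + I_c/(y_c·A) = 5.24333 + 1.82581/(5.24333 × 4.1035) = 5.24333 + 0.0848582 = 5.32819 m along the plane.
The resultant acts 0.943333 + 0.0848582 = 1.02819 m (along the plate) below the hinge at the top edge, so the moment about the hinge is M = F × 1.02819 = 233.446 × 1.02819 = 240.027 kN·m.

M ≈ 240.0 kN·m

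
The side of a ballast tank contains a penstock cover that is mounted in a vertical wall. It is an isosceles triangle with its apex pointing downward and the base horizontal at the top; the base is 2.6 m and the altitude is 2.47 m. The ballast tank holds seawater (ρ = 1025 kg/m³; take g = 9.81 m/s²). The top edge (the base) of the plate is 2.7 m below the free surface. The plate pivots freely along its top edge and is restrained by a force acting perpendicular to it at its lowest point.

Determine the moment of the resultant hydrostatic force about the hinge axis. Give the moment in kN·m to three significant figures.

γ = ρg = 1025 × 9.81 / 1000 = 10.05525 kN/m³.
With the apex down, the centroid sits h/3 = 2.47/3 = 0.823333 m below the base (the top edge), so the centroid depth is h_c = 2.7 + 0.823333 = 3.52333 m.
A = ½ × 2.6 × 2.47 = 3.211 m².
Resultant F = γ·h_c·A = 10.05525 × 3.52333 × 3.211 = 113.759 kN.
I_c = b·h³/36 = 2.6 × 2.47³/36 = 1.08833 m⁴.
Centre of pressure: y_p = y_c + I_c/(y_c·A) = 3.52333 + 1.08833/(3.52333 × 3.211) = 3.52333 + 0.0961982 = 3.61953 m along the plane.
The resultant acts 0.823333 + 0.0961982 = 0.919531 m (along the plate) below the hinge at the top edge, so the moment about the hinge is M = F × 0.919531 = 113.759 × 0.919531 = 104.605 kN·m.

M ≈ 105 kN·m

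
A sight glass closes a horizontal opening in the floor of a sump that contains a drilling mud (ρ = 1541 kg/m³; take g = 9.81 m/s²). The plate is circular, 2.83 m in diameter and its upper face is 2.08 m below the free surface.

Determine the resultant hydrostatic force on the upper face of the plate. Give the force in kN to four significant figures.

F ≈ 197.8 kN

γ = ρg = 1541 × 9.81 / 1000 = 15.11721 kN/m³.
The plate is horizontal, so pressure is uniform at p = γ·h = 15.11721 × 2.08 = 31.4438 kN/m².
A = π(1.415)² = 6.29018 m².
F = p·A = 31.4438 × 6.29018 = 197.787 kN.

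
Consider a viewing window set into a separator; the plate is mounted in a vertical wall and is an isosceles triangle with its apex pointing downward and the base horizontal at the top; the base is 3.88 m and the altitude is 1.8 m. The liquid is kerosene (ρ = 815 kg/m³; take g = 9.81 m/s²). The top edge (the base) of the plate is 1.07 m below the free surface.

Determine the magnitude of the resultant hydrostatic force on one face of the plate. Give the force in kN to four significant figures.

F ≈ 46.62 kN

γ = ρg = 815 × 9.81 / 1000 = 7.99515 kN/m³.
With the apex down, the centroid sits h/3 = 1.8/3 = 0.6 m below the base (the top edge), so the centroid depth is h_c = 1.07 + 0.6 = 1.67 m.
A = ½ × 3.88 × 1.8 = 3.492 m².
Resultant F = γ·h_c·A = 7.99515 × 1.67 × 3.492 = 46.6248 kN.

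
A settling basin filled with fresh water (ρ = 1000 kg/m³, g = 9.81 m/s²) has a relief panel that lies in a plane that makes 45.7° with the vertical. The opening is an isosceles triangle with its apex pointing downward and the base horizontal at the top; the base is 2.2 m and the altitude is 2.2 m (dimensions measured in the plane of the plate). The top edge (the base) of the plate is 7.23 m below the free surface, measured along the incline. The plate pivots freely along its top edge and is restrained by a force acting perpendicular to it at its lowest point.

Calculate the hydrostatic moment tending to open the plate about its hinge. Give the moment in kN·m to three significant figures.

γ = ρg = 1000 × 9.81 = 9810 N/m³ = 9.81 kN/m³.
The plate makes 45.7° with the vertical, i.e. θ = 90° − 45.7° = 44.3° to the horizontal. Measuring y along the incline from the free-surface line, vertical depth h = y·sinθ with sinθ = 0.698415.
With the apex down, the centroid sits h/3 = 2.2/3 = 0.733333 m below the base (the top edge), so y_c = 7.23 + 0.733333 = 7.96333 m and h_c = 7.96333 × 0.698415 = 5.56171 m.
A = ½ × 2.2 × 2.2 = 2.42 m².
Resultant F = γ·h_c·A = 9.81 × 5.56171 × 2.42 = 132.036 kN.
I_c = b·h³/36 = 2.2 × 2.2³/36 = 0.650711 m⁴.
Centre of pressure: y_p = y_c + I_c/(y_c·A) = 7.96333 + 0.650711/(7.96333 × 2.42) = 7.96333 + 0.0337659 = 7.9971 m along the plane.
The resultant acts 0.733333 + 0.0337659 = 0.767099 m (along the plate) below the hinge at the top edge, so the moment about the hinge is M = F × 0.767099 = 132.036 × 0.767099 = 101.285 kN·m.

M ≈ 101 kN·m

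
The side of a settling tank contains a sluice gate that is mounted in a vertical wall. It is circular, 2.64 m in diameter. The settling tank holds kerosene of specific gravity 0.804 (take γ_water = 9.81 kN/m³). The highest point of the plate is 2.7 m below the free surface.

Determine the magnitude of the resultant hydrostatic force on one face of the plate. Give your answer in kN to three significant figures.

γ = 0.804 × 9.81 = 7.88724 kN/m³.
The centroid is at the centre, 1.32 m below the top of the plate, so the centroid depth is h_c = 2.7 + 1.32 = 4.02 m.
A = π(1.32)² = 5.47391 m².
Resultant F = γ·h_c·A = 7.88724 × 4.02 × 5.47391 = 173.56 kN.

F ≈ 174 kN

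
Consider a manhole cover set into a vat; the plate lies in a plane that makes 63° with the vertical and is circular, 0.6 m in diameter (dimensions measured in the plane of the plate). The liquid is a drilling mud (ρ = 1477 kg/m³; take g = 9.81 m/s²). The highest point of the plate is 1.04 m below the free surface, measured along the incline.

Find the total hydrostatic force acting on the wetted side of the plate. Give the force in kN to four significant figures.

F ≈ 2.492 kN

γ = ρg = 1477 × 9.81 / 1000 = 14.48937 kN/m³.
The plate makes 63° with the vertical, i.e. θ = 90° − 63° = 27° to the horizontal. Measuring y along the incline from the free-surface line, vertical depth h = y·sinθ with sinθ = 0.453990.
The centroid is at the centre, 0.3 m below the top of the plate, so y_c = 1.04 + 0.3 = 1.34 m and h_c = 1.34 × 0.453990 = 0.608347 m.
A = π(0.3)² = 0.282743 m².
Resultant F = γ·h_c·A = 14.48937 × 0.608347 × 0.282743 = 2.49226 kN.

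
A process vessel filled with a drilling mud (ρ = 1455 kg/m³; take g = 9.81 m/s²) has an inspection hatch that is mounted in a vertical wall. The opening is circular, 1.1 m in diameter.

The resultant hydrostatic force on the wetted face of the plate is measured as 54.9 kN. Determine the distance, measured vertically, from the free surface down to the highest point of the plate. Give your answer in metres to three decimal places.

d_top ≈ 3.497 m

γ = ρg = 1455 × 9.81 / 1000 = 14.27355 kN/m³.
A = π(0.55)² = 0.950332 m².
From F = γ·h_c·A, the centroid depth is h_c = 54.9/(14.27355 × 0.950332) = 4.0473 m.
The centroid is at the centre, 0.55 m below the top of the plate, so the highest point sits at h_top = 4.0473 − 0.55 = 3.4973 m below the surface.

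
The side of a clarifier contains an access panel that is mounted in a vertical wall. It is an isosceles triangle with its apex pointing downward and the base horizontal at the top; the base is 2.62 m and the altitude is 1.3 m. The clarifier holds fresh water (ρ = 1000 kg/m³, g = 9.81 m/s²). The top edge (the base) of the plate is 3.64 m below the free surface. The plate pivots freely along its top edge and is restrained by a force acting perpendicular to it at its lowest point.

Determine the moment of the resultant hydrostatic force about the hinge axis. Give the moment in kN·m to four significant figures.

M ≈ 31.06 kN·m

γ = ρg = 1000 × 9.81 = 9810 N/m³ = 9.81 kN/m³.
With the apex down, the centroid sits h/3 = 1.3/3 = 0.433333 m below the base (the top edge), so the centroid depth is h_c = 3.64 + 0.433333 = 4.07333 m.
A = ½ × 2.62 × 1.3 = 1.703 m².
Resultant F = γ·h_c·A = 9.81 × 4.07333 × 1.703 = 68.0508 kN.
I_c = b·h³/36 = 2.62 × 1.3³/36 = 0.159893 m⁴.
Centre of pressure: y_p = y_c + I_c/(y_c·A) = 4.07333 + 0.159893/(4.07333 × 1.703) = 4.07333 + 0.0230497 = 4.09638 m along the plane.
The resultant acts 0.433333 + 0.0230497 = 0.456383 m (along the plate) below the hinge at the top edge, so the moment about the hinge is M = F × 0.456383 = 68.0508 × 0.456383 = 31.0572 kN·m.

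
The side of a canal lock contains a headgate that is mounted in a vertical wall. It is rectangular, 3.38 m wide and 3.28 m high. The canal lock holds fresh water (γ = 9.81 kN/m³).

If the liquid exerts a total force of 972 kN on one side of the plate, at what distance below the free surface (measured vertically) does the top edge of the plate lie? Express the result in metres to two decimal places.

d_top ≈ 7.30 m

γ = 9.81 kN/m³.
A = 3.38 × 3.28 = 11.0864 m².
From F = γ·h_c·A, the centroid depth is h_c = 972/(9.81 × 11.0864) = 8.93731 m.
The centroid lies 3.28/2 = 1.64 m below the top edge, so the top edge sits at h_top = 8.93731 − 1.64 = 7.29731 m below the surface.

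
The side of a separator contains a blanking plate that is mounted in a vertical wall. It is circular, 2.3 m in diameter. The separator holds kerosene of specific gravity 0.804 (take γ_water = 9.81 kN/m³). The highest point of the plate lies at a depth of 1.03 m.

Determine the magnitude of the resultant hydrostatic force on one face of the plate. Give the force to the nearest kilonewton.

γ = 0.804 × 9.81 = 7.88724 kN/m³.
The centroid is at the centre, 1.15 m below the top of the plate, so the centroid depth is h_c = 1.03 + 1.15 = 2.18 m.
A = π(1.15)² = 4.15476 m².
Resultant F = γ·h_c·A = 7.88724 × 2.18 × 4.15476 = 71.4377 kN.

F ≈ 71 kN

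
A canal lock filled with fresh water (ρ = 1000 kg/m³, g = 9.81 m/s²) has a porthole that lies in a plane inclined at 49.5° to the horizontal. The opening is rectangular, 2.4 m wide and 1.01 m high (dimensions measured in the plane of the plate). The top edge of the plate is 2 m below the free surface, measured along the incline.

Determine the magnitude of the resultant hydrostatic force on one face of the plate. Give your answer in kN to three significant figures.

F ≈ 45.3 kN

γ = ρg = 1000 × 9.81 = 9810 N/m³ = 9.81 kN/m³.
Let θ = 49.5° be the plate's angle to the horizontal; measure y along the incline from where the plane meets the free surface. Vertical depth h = y·sinθ with sinθ = 0.760406.
The centroid lies 1.01/2 = 0.505 m below the top edge, so y_c = 2 + 0.505 = 2.505 m and h_c = 2.505 × 0.760406 = 1.90482 m.
A = 2.4 × 1.01 = 2.424 m².
Resultant F = γ·h_c·A = 9.81 × 1.90482 × 2.424 = 45.2956 kN.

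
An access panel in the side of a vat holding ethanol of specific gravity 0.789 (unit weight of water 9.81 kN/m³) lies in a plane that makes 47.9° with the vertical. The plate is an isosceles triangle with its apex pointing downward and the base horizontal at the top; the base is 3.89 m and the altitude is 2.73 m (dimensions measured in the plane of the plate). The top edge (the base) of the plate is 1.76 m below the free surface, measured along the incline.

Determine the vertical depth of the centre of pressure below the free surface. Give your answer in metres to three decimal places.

γ = 0.789 × 9.81 = 7.74009 kN/m³.
The plate makes 47.9° with the vertical, i.e. θ = 90° − 47.9° = 42.1° to the horizontal. Measuring y along the incline from the free-surface line, vertical depth h = y·sinθ with sinθ = 0.670427.
With the apex down, the centroid sits h/3 = 2.73/3 = 0.91 m below the base (the top edge), so y_c = 1.76 + 0.91 = 2.67 m and h_c = 2.67 × 0.670427 = 1.79004 m.
A = ½ × 3.89 × 2.73 = 5.30985 m².
Resultant F = γ·h_c·A = 7.74009 × 1.79004 × 5.30985 = 73.5683 kN.
I_c = b·h³/36 = 3.89 × 2.73³/36 = 2.19854 m⁴.
Centre of pressure: y_p = y_c + I_c/(y_c·A) = 2.67 + 2.19854/(2.67 × 5.30985) = 2.67 + 0.155075 = 2.82508 m along the plane.
Vertically, h_p = y_p·sinθ = 2.82508 × 0.670427 = 1.89401 m.

h_p = 1.894 m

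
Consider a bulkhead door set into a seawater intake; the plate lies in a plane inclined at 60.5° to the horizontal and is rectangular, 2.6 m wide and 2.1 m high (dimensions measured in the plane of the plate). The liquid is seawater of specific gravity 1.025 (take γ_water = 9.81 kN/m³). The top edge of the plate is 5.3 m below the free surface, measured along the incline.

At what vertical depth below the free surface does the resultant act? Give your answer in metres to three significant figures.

γ = 1.025 × 9.81 = 10.05525 kN/m³.
Let θ = 60.5° be the plate's angle to the horizontal; measure y along the incline from where the plane meets the free surface. Vertical depth h = y·sinθ with sinθ = 0.870356.
The centroid lies 2.1/2 = 1.05 m below the top edge, so y_c = 5.3 + 1.05 = 6.35 m and h_c = 6.35 × 0.870356 = 5.52676 m.
A = 2.6 × 2.1 = 5.46 m².
Resultant F = γ·h_c·A = 10.05525 × 5.52676 × 5.46 = 303.428 kN.
I_c = b·h³/12 = 2.6 × 2.1³/12 = 2.00655 m⁴.
Centre of pressure: y_p = y_c + I_c/(y_c·A) = 6.35 + 2.00655/(6.35 × 5.46) = 6.35 + 0.057874 = 6.40787 m along the plane.
Vertically, h_p = y_p·sinθ = 6.40787 × 0.870356 = 5.57713 m.

h_p = 5.58 m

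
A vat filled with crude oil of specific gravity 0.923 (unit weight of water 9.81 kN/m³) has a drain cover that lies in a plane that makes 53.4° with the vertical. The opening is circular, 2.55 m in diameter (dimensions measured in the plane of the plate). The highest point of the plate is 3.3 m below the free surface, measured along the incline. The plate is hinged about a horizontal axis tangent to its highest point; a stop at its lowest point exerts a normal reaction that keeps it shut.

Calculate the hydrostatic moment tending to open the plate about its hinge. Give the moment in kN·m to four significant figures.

γ = 0.923 × 9.81 = 9.05463 kN/m³.
The plate makes 53.4° with the vertical, i.e. θ = 90° − 53.4° = 36.6° to the horizontal. Measuring y along the incline from the free-surface line, vertical depth h = y·sinθ with sinθ = 0.596225.
The centroid is at the centre, 1.275 m below the top of the plate, so y_c = 3.3 + 1.275 = 4.575 m and h_c = 4.575 × 0.596225 = 2.72773 m.
A = π(1.275)² = 5.10705 m².
Resultant F = γ·h_c·A = 9.05463 × 2.72773 × 5.10705 = 126.137 kN.
I_c = πr⁴/4 = π × 1.275⁴/4 = 2.07554 m⁴.
Centre of pressure: y_p = y_c + I_c/(y_c·A) = 4.575 + 2.07554/(4.575 × 5.10705) = 4.575 + 0.0888321 = 4.66383 m along the plane.
The resultant acts 1.275 + 0.0888321 = 1.36383 m (along the plate) below the hinge at the top edge, so the moment about the hinge is M = F × 1.36383 = 126.137 × 1.36383 = 172.029 kN·m.

M ≈ 172.0 kN·m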